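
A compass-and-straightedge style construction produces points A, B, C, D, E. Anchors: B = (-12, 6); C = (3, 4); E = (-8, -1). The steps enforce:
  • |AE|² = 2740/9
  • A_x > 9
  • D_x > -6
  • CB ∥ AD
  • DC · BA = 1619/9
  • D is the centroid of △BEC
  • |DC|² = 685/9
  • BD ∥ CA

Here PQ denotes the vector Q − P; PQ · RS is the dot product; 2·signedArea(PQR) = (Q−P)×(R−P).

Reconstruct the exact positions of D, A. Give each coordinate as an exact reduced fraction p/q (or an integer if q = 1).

A = (28/3, 1)
D = (-17/3, 3)

1. D_x = -17/3  [D is the centroid of △BEC]
2. D_y = 3  [D is the centroid of △BEC]
   → D = (-17/3, 3)
3. A_x = 28/3  [CB ∥ AD ∩ BD ∥ CA]
4. A_y = 1  [CB ∥ AD ∩ BD ∥ CA]
   → A = (28/3, 1)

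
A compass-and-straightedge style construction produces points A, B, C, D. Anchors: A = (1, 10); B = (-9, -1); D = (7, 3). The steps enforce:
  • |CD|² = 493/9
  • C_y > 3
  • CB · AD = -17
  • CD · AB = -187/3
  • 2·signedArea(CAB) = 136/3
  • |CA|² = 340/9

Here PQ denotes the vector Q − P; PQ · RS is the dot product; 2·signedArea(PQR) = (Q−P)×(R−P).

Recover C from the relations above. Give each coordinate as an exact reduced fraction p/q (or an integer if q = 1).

1. C_x = -1/3  [2·signedArea(CAB) = 136/3 ∩ CB · AD = -17]
2. C_y = 4  [2·signedArea(CAB) = 136/3 ∩ CB · AD = -17]
   → C = (-1/3, 4)

C = (-1/3, 4)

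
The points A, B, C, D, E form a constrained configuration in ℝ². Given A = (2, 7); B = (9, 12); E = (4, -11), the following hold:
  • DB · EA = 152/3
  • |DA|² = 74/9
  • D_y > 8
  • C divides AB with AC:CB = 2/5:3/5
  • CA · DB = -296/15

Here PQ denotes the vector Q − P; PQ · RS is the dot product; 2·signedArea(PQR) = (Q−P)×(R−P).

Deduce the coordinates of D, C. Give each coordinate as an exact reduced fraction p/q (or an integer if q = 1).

1. C_x = 24/5  [C divides AB with AC:CB = 2/5:3/5]
2. C_y = 9  [C divides AB with AC:CB = 2/5:3/5]
   → C = (24/5, 9)
3. D_x = 13/3  [DB · EA = 152/3 ∩ CA · DB = -296/15]
4. D_y = 26/3  [DB · EA = 152/3 ∩ CA · DB = -296/15]
   → D = (13/3, 26/3)

C = (24/5, 9)
D = (13/3, 26/3)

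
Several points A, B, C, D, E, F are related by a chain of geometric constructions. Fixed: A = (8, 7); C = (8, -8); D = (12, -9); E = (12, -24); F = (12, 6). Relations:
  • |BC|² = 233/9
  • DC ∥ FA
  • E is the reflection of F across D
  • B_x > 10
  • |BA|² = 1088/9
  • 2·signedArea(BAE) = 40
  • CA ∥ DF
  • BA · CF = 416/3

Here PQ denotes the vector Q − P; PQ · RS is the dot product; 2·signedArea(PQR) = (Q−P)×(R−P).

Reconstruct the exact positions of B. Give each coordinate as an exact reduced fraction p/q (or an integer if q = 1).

B = (32/3, -11/3)

1. B_x = 32/3  [2·signedArea(BAE) = 40 ∩ BA · CF = 416/3]
2. B_y = -11/3  [2·signedArea(BAE) = 40 ∩ BA · CF = 416/3]
   → B = (32/3, -11/3)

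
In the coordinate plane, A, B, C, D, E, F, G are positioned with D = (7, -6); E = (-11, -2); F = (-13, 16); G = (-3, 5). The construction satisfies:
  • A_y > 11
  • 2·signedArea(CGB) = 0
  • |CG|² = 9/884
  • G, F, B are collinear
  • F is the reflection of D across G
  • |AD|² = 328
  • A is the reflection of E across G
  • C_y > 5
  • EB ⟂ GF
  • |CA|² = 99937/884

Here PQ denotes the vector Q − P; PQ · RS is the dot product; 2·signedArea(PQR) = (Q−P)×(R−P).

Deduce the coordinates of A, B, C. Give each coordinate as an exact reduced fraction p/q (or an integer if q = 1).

A = (5, 12)
B = (-693/221, 1138/221)
C = (-678/221, 2243/442)

1. A_x = 5  [A is the reflection of E across G]
2. A_y = 12  [A is the reflection of E across G]
   → A = (5, 12)
3. B_x = -693/221  [G, F, B are collinear ∩ EB ⟂ GF]
4. B_y = 1138/221  [G, F, B are collinear ∩ EB ⟂ GF]
   → B = (-693/221, 1138/221)
5. C_x = -678/221  [line -33/221·x + -30/221·y + 3/13 = 0 ∩ |CA|² = 99937/884]
6. C_y = 2243/442  [line -33/221·x + -30/221·y + 3/13 = 0 ∩ |CA|² = 99937/884]
   → C = (-678/221, 2243/442)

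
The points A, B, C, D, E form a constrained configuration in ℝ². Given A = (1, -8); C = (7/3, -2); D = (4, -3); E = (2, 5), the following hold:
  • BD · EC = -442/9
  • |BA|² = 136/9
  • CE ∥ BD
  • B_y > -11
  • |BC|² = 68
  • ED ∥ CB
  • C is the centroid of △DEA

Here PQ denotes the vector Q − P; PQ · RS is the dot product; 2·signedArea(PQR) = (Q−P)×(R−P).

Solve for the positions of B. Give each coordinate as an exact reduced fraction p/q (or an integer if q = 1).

B = (13/3, -10)

1. B_x = 13/3  [CE ∥ BD ∩ ED ∥ CB]
2. B_y = -10  [CE ∥ BD ∩ ED ∥ CB]
   → B = (13/3, -10)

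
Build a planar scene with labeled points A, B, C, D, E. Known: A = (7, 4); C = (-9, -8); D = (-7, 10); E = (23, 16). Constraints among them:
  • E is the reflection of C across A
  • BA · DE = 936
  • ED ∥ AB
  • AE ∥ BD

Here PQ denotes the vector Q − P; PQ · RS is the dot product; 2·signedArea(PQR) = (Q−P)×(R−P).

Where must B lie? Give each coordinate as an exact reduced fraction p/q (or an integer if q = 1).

B = (-23, -2)

1. B_x = -23  [AE ∥ BD ∩ ED ∥ AB]
2. B_y = -2  [AE ∥ BD ∩ ED ∥ AB]
   → B = (-23, -2)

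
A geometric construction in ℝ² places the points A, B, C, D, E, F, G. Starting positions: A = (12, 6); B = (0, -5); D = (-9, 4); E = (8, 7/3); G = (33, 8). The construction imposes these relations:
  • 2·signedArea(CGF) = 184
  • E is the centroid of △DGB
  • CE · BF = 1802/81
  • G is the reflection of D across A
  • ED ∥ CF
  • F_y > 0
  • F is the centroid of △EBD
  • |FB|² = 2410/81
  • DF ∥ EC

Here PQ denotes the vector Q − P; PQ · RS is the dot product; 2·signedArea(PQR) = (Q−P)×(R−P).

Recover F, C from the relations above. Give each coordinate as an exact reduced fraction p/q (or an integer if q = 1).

1. F_x = -1/3  [F is the centroid of △EBD]
2. F_y = 4/9  [F is the centroid of △EBD]
   → F = (-1/3, 4/9)
3. C_x = 50/3  [ED ∥ CF ∩ DF ∥ EC]
4. C_y = -11/9  [ED ∥ CF ∩ DF ∥ EC]
   → C = (50/3, -11/9)

C = (50/3, -11/9)
F = (-1/3, 4/9)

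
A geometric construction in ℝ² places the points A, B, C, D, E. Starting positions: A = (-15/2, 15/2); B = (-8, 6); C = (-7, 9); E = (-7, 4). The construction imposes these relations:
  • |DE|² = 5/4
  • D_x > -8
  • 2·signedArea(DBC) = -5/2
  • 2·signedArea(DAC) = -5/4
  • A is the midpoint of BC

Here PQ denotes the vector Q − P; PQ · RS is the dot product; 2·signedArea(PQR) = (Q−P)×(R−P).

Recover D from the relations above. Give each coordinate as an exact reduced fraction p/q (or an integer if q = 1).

D = (-15/2, 5)

1. D_x = -15/2  [line -3/2·x + 1/2·y + -55/4 = 0 ∩ |DE|² = 5/4]
2. D_y = 5  [line -3/2·x + 1/2·y + -55/4 = 0 ∩ |DE|² = 5/4]
   → D = (-15/2, 5)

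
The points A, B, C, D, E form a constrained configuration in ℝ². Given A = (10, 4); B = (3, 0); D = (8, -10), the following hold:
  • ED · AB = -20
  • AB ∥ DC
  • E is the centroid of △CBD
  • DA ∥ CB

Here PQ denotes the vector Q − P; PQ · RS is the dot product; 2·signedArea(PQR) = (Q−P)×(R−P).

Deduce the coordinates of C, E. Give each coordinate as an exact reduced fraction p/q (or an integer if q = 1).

C = (1, -14)
E = (4, -8)

1. C_x = 1  [DA ∥ CB ∩ AB ∥ DC]
2. C_y = -14  [DA ∥ CB ∩ AB ∥ DC]
   → C = (1, -14)
3. E_x = 4  [E is the centroid of △CBD]
4. E_y = -8  [E is the centroid of △CBD]
   → E = (4, -8)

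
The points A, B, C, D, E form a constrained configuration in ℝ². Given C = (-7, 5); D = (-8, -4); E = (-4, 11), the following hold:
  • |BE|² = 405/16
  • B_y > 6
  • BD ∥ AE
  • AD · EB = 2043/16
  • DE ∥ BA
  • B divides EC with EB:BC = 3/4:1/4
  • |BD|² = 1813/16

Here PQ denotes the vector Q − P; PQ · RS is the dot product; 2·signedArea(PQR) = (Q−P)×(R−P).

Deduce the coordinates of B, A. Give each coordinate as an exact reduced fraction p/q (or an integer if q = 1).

1. B_x = -25/4  [B divides EC with EB:BC = 3/4:1/4]
2. B_y = 13/2  [B divides EC with EB:BC = 3/4:1/4]
   → B = (-25/4, 13/2)
3. A_x = -9/4  [BD ∥ AE ∩ DE ∥ BA]
4. A_y = 43/2  [BD ∥ AE ∩ DE ∥ BA]
   → A = (-9/4, 43/2)

A = (-9/4, 43/2)
B = (-25/4, 13/2)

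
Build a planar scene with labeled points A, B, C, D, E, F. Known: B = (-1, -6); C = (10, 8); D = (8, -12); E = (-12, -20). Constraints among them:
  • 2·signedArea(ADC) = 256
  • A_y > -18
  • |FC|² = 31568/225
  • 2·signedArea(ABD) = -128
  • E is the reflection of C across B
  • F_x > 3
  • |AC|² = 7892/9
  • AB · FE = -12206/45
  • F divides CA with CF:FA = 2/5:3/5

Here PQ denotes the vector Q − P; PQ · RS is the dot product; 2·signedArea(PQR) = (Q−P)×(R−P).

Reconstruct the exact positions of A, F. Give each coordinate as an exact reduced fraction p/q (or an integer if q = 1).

1. A_x = -16/3  [2·signedArea(ABD) = -128 ∩ 2·signedArea(ADC) = 256]
2. A_y = -52/3  [2·signedArea(ABD) = -128 ∩ 2·signedArea(ADC) = 256]
   → A = (-16/3, -52/3)
3. F_x = 58/15  [F divides CA with CF:FA = 2/5:3/5]
4. F_y = -32/15  [F divides CA with CF:FA = 2/5:3/5]
   → F = (58/15, -32/15)

A = (-16/3, -52/3)
F = (58/15, -32/15)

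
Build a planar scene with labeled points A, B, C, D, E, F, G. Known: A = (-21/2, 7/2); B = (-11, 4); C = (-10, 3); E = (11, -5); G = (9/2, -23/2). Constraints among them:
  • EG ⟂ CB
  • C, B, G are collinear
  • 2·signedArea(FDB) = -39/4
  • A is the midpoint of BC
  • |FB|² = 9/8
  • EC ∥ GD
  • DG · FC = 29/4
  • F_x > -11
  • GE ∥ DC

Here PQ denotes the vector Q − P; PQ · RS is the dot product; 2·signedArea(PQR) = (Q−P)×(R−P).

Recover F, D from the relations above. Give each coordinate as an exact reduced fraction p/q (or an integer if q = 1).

D = (-33/2, -7/2)
F = (-41/4, 13/4)

1. D_x = -33/2  [GE ∥ DC ∩ EC ∥ GD]
2. D_y = -7/2  [GE ∥ DC ∩ EC ∥ GD]
   → D = (-33/2, -7/2)
3. F_x = -41/4  [2·signedArea(FDB) = -39/4 ∩ DG · FC = 29/4]
4. F_y = 13/4  [2·signedArea(FDB) = -39/4 ∩ DG · FC = 29/4]
   → F = (-41/4, 13/4)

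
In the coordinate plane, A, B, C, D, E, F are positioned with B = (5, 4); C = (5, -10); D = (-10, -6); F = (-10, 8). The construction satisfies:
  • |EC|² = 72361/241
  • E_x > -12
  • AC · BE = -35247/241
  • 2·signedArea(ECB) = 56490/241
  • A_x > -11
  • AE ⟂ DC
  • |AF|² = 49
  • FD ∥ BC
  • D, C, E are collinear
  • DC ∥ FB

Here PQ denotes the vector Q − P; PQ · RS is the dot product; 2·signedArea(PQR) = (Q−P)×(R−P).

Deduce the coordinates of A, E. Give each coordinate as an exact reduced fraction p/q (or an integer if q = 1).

1. E_x = -2830/241  [D, C, E are collinear ∩ 2·signedArea(ECB) = 56490/241]
2. E_y = -1334/241  [D, C, E are collinear ∩ 2·signedArea(ECB) = 56490/241]
   → E = (-2830/241, -1334/241)
3. A_x = -10  [AC · BE = -35247/241 ∩ AE ⟂ DC]
4. A_y = 1  [AC · BE = -35247/241 ∩ AE ⟂ DC]
   → A = (-10, 1)

A = (-10, 1)
E = (-2830/241, -1334/241)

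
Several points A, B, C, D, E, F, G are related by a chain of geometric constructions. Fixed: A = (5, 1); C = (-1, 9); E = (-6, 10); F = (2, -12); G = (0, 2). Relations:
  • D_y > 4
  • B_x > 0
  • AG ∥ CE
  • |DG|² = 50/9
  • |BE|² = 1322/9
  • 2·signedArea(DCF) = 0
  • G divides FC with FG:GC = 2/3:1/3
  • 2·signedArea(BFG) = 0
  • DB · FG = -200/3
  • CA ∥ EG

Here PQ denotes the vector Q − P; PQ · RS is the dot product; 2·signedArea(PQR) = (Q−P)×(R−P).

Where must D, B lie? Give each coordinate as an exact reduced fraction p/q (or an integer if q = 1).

B = (1/3, -1/3)
D = (-1/3, 13/3)

1. D_x = -1/3  [line 21·x + 3·y + -6 = 0 ∩ |DG|² = 50/9]
2. D_y = 13/3  [line 21·x + 3·y + -6 = 0 ∩ |DG|² = 50/9]
   → D = (-1/3, 13/3)
3. B_x = 1/3  [2·signedArea(BFG) = 0 ∩ DB · FG = -200/3]
4. B_y = -1/3  [2·signedArea(BFG) = 0 ∩ DB · FG = -200/3]
   → B = (1/3, -1/3)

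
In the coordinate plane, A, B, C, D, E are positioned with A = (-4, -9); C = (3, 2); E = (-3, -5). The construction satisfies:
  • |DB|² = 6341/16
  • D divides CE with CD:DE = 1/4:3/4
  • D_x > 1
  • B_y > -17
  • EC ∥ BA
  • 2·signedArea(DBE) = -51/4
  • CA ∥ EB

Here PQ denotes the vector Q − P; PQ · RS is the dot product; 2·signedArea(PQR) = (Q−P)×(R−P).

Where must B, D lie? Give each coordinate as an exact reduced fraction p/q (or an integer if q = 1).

1. B_x = -10  [EC ∥ BA ∩ CA ∥ EB]
2. B_y = -16  [EC ∥ BA ∩ CA ∥ EB]
   → B = (-10, -16)
3. D_x = 3/2  [D divides CE with CD:DE = 1/4:3/4]
4. D_y = 1/4  [D divides CE with CD:DE = 1/4:3/4]
   → D = (3/2, 1/4)

B = (-10, -16)
D = (3/2, 1/4)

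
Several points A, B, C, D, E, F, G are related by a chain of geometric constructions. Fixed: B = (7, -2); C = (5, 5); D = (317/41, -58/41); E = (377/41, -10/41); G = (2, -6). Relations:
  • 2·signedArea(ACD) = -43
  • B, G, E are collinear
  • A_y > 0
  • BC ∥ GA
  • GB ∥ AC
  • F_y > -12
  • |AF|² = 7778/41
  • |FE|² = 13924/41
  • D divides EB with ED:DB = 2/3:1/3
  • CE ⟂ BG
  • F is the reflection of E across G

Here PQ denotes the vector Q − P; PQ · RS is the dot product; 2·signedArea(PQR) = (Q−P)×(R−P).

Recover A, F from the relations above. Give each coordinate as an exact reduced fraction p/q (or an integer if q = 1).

A = (0, 1)
F = (-213/41, -482/41)

1. A_x = 0  [GB ∥ AC ∩ BC ∥ GA]
2. A_y = 1  [GB ∥ AC ∩ BC ∥ GA]
   → A = (0, 1)
3. F_x = -213/41  [F is the reflection of E across G]
4. F_y = -482/41  [F is the reflection of E across G]
   → F = (-213/41, -482/41)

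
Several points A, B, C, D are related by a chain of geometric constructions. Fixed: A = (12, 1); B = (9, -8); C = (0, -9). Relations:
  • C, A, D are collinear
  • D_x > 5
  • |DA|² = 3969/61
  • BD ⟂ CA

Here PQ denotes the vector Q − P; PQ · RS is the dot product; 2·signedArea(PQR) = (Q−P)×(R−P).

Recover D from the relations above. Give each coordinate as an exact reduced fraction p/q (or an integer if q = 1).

D = (354/61, -254/61)

1. D_x = 354/61  [C, A, D are collinear ∩ BD ⟂ CA]
2. D_y = -254/61  [C, A, D are collinear ∩ BD ⟂ CA]
   → D = (354/61, -254/61)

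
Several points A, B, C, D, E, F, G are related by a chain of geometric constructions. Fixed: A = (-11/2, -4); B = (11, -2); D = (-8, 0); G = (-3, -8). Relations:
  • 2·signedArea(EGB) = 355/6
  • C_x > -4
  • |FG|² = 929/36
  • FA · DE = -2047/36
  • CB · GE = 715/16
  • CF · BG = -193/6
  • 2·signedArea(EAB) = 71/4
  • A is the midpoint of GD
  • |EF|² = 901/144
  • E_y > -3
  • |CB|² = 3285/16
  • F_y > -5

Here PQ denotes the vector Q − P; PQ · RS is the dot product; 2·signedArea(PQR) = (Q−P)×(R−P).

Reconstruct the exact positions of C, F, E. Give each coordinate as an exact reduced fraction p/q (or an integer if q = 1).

1. E_x = 3/4  [2·signedArea(EGB) = 355/6 ∩ 2·signedArea(EAB) = 71/4]
2. E_y = -13/6  [2·signedArea(EGB) = 355/6 ∩ 2·signedArea(EAB) = 71/4]
   → E = (3/4, -13/6)
3. F_x = 5/6  [line -35/4·x + 13/6·y + 1253/72 = 0 ∩ |FG|² = 929/36]
4. F_y = -14/3  [line -35/4·x + 13/6·y + 1253/72 = 0 ∩ |FG|² = 929/36]
   → F = (5/6, -14/3)
5. C_x = -13/4  [CF · BG = -193/6 ∩ CB · GE = 715/16]
6. C_y = -1/2  [CF · BG = -193/6 ∩ CB · GE = 715/16]
   → C = (-13/4, -1/2)

C = (-13/4, -1/2)
E = (3/4, -13/6)
F = (5/6, -14/3)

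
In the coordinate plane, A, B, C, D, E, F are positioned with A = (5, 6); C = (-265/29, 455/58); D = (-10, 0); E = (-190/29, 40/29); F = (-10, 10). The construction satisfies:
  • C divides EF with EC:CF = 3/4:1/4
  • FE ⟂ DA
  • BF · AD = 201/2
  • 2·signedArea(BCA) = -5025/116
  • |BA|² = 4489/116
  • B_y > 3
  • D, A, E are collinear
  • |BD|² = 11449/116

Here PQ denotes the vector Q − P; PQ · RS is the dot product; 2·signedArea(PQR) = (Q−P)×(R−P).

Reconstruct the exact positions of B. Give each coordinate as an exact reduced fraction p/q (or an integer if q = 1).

B = (-45/58, 107/29)

1. B_x = -45/58  [2·signedArea(BCA) = -5025/116 ∩ BF · AD = 201/2]
2. B_y = 107/29  [2·signedArea(BCA) = -5025/116 ∩ BF · AD = 201/2]
   → B = (-45/58, 107/29)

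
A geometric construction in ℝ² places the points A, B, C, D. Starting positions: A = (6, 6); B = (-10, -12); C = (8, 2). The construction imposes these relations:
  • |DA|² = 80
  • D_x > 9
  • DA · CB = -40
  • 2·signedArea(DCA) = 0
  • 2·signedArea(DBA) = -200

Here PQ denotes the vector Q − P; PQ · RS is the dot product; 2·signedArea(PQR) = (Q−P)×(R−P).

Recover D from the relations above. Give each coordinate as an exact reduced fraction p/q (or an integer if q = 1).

D = (10, -2)

1. D_x = 10  [2·signedArea(DCA) = 0 ∩ DA · CB = -40]
2. D_y = -2  [2·signedArea(DCA) = 0 ∩ DA · CB = -40]
   → D = (10, -2)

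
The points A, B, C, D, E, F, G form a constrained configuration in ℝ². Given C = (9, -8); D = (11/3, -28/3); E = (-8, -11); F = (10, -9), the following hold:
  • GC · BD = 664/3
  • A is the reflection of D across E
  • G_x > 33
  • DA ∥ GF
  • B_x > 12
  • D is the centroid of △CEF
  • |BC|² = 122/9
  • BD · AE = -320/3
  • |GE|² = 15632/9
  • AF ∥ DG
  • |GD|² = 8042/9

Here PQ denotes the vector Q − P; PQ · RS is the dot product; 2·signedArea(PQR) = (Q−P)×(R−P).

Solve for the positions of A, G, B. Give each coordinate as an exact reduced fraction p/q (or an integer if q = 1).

1. A_x = -59/3  [A is the reflection of D across E]
2. A_y = -38/3  [A is the reflection of D across E]
   → A = (-59/3, -38/3)
3. G_x = 100/3  [DA ∥ GF ∩ AF ∥ DG]
4. G_y = -17/3  [DA ∥ GF ∩ AF ∥ DG]
   → G = (100/3, -17/3)
5. B_x = 38/3  [BD · AE = -320/3 ∩ GC · BD = 664/3]
6. B_y = -25/3  [BD · AE = -320/3 ∩ GC · BD = 664/3]
   → B = (38/3, -25/3)

A = (-59/3, -38/3)
B = (38/3, -25/3)
G = (100/3, -17/3)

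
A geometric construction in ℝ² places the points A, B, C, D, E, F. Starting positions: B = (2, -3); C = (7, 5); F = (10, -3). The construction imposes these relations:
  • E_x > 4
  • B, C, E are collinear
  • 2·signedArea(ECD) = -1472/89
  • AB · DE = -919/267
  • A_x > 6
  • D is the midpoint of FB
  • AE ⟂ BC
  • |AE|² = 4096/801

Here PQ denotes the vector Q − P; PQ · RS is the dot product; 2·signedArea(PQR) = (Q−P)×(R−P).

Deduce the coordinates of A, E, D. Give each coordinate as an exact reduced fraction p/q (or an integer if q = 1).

1. D_x = 6  [D is the midpoint of FB]
2. D_y = -3  [D is the midpoint of FB]
   → D = (6, -3)
3. E_x = 393/89  [B, C, E are collinear ∩ 2·signedArea(ECD) = -1472/89]
4. E_y = 77/89  [B, C, E are collinear ∩ 2·signedArea(ECD) = -1472/89]
   → E = (393/89, 77/89)
5. A_x = 19/3  [AB · DE = -919/267 ∩ AE ⟂ BC]
6. A_y = -1/3  [AB · DE = -919/267 ∩ AE ⟂ BC]
   → A = (19/3, -1/3)

A = (19/3, -1/3)
D = (6, -3)
E = (393/89, 77/89)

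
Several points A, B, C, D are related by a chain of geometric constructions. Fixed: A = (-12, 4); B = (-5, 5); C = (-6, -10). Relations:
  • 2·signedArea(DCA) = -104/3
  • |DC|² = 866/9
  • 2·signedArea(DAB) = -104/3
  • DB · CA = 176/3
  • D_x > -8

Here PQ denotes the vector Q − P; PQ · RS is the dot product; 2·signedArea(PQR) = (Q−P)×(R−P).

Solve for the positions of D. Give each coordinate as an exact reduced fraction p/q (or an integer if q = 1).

D = (-23/3, -1/3)

1. D_x = -23/3  [2·signedArea(DAB) = -104/3 ∩ 2·signedArea(DCA) = -104/3]
2. D_y = -1/3  [2·signedArea(DAB) = -104/3 ∩ 2·signedArea(DCA) = -104/3]
   → D = (-23/3, -1/3)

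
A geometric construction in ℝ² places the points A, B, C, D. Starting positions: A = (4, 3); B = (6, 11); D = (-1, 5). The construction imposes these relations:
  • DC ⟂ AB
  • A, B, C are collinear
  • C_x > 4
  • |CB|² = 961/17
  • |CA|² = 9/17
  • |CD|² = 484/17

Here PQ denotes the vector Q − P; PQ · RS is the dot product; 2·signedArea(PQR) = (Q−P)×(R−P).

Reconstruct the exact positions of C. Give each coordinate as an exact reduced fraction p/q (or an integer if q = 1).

C = (71/17, 63/17)

1. C_x = 71/17  [A, B, C are collinear ∩ DC ⟂ AB]
2. C_y = 63/17  [A, B, C are collinear ∩ DC ⟂ AB]
   → C = (71/17, 63/17)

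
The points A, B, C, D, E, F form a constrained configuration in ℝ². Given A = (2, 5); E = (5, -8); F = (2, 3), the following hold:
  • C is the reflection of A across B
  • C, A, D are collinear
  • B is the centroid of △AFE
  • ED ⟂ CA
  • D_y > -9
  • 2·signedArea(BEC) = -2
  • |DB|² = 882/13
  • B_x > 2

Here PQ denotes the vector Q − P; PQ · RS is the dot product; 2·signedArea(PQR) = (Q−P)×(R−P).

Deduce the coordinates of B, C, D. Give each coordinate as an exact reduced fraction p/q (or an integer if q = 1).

B = (3, 0)
C = (4, -5)
D = (60/13, -105/13)

1. B_x = 3  [B is the centroid of △AFE]
2. B_y = 0  [B is the centroid of △AFE]
   → B = (3, 0)
3. C_x = 4  [C is the reflection of A across B]
4. C_y = -5  [C is the reflection of A across B]
   → C = (4, -5)
5. D_x = 60/13  [C, A, D are collinear ∩ ED ⟂ CA]
6. D_y = -105/13  [C, A, D are collinear ∩ ED ⟂ CA]
   → D = (60/13, -105/13)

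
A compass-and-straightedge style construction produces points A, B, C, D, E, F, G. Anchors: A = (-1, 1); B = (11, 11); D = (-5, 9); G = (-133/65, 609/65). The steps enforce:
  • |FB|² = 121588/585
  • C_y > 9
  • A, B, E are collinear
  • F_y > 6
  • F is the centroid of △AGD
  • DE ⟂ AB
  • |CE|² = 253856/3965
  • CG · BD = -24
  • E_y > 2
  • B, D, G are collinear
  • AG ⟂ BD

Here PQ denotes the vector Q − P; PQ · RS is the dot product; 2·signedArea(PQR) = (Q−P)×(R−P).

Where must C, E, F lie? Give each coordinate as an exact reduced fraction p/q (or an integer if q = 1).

C = (-229/65, 597/65)
E = (35/61, 141/61)
F = (-523/195, 1259/195)

1. E_x = 35/61  [A, B, E are collinear ∩ DE ⟂ AB]
2. E_y = 141/61  [A, B, E are collinear ∩ DE ⟂ AB]
   → E = (35/61, 141/61)
3. F_x = -523/195  [F is the centroid of △AGD]
4. F_y = 1259/195  [F is the centroid of △AGD]
   → F = (-523/195, 1259/195)
5. C_x = -229/65  [line 16·x + 2·y + 38 = 0 ∩ |CE|² = 253856/3965]
6. C_y = 597/65  [line 16·x + 2·y + 38 = 0 ∩ |CE|² = 253856/3965]
   → C = (-229/65, 597/65)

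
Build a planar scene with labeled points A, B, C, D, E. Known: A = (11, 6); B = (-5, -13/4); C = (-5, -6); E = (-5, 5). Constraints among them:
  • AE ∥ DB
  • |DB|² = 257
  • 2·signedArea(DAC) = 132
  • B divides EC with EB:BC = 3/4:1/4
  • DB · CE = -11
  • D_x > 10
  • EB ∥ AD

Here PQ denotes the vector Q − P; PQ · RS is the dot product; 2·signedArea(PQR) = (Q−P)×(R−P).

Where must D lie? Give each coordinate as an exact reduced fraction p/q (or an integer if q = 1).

1. D_x = 11  [AE ∥ DB ∩ EB ∥ AD]
2. D_y = -9/4  [AE ∥ DB ∩ EB ∥ AD]
   → D = (11, -9/4)

D = (11, -9/4)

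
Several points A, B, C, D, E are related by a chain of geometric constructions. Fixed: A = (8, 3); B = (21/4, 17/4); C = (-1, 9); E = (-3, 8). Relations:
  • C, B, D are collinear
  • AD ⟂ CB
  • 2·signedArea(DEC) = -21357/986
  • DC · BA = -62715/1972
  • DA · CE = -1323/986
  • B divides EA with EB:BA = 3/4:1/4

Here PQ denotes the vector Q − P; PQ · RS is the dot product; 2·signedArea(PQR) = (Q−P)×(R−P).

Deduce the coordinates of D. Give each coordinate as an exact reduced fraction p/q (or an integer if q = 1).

1. D_x = 7489/986  [C, B, D are collinear ∩ AD ⟂ CB]
2. D_y = 2433/986  [C, B, D are collinear ∩ AD ⟂ CB]
   → D = (7489/986, 2433/986)

D = (7489/986, 2433/986)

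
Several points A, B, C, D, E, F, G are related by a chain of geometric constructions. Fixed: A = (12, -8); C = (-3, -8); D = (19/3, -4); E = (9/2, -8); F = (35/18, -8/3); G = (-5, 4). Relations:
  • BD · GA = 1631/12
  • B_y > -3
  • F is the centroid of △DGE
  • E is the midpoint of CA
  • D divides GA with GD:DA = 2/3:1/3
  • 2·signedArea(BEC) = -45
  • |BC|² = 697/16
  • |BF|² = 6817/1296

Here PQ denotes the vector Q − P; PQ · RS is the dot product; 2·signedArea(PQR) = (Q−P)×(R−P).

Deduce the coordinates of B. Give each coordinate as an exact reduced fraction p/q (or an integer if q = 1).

B = (-1/4, -2)

1. B_x = -1/4  [2·signedArea(BEC) = -45 ∩ BD · GA = 1631/12]
2. B_y = -2  [2·signedArea(BEC) = -45 ∩ BD · GA = 1631/12]
   → B = (-1/4, -2)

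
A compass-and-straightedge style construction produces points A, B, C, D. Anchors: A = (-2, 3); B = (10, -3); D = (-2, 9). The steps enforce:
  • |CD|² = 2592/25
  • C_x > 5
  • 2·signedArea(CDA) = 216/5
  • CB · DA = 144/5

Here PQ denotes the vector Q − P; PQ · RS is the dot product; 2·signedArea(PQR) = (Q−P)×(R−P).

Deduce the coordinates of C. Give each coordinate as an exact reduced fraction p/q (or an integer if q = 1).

1. C_x = 26/5  [2·signedArea(CDA) = 216/5 ∩ CB · DA = 144/5]
2. C_y = 9/5  [2·signedArea(CDA) = 216/5 ∩ CB · DA = 144/5]
   → C = (26/5, 9/5)

C = (26/5, 9/5)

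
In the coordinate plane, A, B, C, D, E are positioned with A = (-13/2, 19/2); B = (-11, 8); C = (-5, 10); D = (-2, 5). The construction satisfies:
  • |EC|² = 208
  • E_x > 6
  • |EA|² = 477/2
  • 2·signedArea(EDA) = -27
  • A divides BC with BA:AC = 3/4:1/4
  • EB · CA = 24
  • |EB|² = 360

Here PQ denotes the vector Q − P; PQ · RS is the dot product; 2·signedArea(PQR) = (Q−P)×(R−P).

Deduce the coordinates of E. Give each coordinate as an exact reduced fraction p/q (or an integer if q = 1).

E = (7, 2)

1. E_x = 7  [2·signedArea(EDA) = -27 ∩ EB · CA = 24]
2. E_y = 2  [2·signedArea(EDA) = -27 ∩ EB · CA = 24]
   → E = (7, 2)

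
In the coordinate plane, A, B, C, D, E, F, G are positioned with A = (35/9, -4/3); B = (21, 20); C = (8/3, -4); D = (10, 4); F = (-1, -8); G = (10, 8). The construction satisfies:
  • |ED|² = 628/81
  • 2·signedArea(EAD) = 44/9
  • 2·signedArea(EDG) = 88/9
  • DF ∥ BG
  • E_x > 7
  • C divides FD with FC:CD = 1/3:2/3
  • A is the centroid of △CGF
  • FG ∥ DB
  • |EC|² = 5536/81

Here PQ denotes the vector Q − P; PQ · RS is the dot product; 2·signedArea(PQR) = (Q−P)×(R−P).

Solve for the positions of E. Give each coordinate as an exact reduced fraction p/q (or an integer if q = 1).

E = (68/9, 8/3)

1. E_x = 68/9  [2·signedArea(EAD) = 44/9 ∩ 2·signedArea(EDG) = 88/9]
2. E_y = 8/3  [2·signedArea(EAD) = 44/9 ∩ 2·signedArea(EDG) = 88/9]
   → E = (68/9, 8/3)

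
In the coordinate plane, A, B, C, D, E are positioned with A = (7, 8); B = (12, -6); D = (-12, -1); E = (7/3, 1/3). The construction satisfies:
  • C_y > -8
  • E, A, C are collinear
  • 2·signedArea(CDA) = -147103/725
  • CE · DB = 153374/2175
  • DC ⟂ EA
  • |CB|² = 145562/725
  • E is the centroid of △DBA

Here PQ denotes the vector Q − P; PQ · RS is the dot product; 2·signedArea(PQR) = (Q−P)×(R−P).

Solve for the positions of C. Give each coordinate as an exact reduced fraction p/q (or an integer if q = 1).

1. C_x = -1547/725  [E, A, C are collinear ∩ DC ⟂ EA]
2. C_y = -5079/725  [E, A, C are collinear ∩ DC ⟂ EA]
   → C = (-1547/725, -5079/725)

C = (-1547/725, -5079/725)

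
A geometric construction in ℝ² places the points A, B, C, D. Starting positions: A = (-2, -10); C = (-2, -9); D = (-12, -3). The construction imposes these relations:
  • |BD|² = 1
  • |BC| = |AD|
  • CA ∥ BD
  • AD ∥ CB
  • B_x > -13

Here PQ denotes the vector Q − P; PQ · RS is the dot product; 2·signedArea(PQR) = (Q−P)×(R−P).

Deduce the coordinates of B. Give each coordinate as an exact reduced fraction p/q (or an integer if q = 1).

1. B_x = -12  [CA ∥ BD ∩ AD ∥ CB]
2. B_y = -2  [CA ∥ BD ∩ AD ∥ CB]
   → B = (-12, -2)

B = (-12, -2)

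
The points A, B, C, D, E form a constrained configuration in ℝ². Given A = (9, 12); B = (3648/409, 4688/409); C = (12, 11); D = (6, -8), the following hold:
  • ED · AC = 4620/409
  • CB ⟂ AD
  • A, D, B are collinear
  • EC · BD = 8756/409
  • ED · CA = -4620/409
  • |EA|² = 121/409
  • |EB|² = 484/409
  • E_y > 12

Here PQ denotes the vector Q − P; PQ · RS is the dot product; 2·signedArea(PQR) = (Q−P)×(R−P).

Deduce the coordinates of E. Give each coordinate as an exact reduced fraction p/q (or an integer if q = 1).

1. E_x = 3714/409  [EC · BD = 8756/409 ∩ ED · AC = 4620/409]
2. E_y = 5128/409  [EC · BD = 8756/409 ∩ ED · AC = 4620/409]
   → E = (3714/409, 5128/409)

E = (3714/409, 5128/409)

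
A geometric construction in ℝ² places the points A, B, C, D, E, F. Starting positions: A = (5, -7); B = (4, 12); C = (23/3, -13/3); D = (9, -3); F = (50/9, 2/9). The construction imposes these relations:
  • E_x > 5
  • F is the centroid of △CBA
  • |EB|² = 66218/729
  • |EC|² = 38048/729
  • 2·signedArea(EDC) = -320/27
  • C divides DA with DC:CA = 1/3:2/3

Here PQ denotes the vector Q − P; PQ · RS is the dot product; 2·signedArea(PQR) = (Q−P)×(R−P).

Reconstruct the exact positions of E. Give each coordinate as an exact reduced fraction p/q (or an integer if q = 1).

1. E_x = 155/27  [line 4/3·x + -4/3·y + -112/27 = 0 ∩ |EC|² = 38048/729]
2. E_y = 71/27  [line 4/3·x + -4/3·y + -112/27 = 0 ∩ |EC|² = 38048/729]
   → E = (155/27, 71/27)

E = (155/27, 71/27)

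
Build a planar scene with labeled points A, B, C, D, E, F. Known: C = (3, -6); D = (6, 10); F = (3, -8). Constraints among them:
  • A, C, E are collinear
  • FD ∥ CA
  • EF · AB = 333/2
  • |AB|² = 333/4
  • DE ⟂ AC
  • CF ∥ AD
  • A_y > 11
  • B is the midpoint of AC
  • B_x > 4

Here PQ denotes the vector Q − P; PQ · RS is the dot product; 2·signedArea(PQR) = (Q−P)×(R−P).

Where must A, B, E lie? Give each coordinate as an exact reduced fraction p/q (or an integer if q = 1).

A = (6, 12)
B = (9/2, 3)
E = (210/37, 372/37)

1. A_x = 6  [CF ∥ AD ∩ FD ∥ CA]
2. A_y = 12  [CF ∥ AD ∩ FD ∥ CA]
   → A = (6, 12)
3. B_x = 9/2  [B is the midpoint of AC]
4. B_y = 3  [B is the midpoint of AC]
   → B = (9/2, 3)
5. E_x = 210/37  [A, C, E are collinear ∩ DE ⟂ AC]
6. E_y = 372/37  [A, C, E are collinear ∩ DE ⟂ AC]
   → E = (210/37, 372/37)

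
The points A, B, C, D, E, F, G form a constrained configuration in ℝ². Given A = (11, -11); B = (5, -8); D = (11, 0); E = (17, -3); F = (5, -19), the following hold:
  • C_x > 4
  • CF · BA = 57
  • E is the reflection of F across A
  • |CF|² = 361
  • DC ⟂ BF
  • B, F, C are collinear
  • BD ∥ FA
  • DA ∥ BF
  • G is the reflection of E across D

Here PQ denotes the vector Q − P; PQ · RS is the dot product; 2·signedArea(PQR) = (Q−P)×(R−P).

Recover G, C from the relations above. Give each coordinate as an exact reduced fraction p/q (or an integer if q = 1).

C = (5, 0)
G = (5, 3)

1. G_x = 5  [G is the reflection of E across D]
2. G_y = 3  [G is the reflection of E across D]
   → G = (5, 3)
3. C_x = 5  [B, F, C are collinear ∩ DC ⟂ BF]
4. C_y = 0  [B, F, C are collinear ∩ DC ⟂ BF]
   → C = (5, 0)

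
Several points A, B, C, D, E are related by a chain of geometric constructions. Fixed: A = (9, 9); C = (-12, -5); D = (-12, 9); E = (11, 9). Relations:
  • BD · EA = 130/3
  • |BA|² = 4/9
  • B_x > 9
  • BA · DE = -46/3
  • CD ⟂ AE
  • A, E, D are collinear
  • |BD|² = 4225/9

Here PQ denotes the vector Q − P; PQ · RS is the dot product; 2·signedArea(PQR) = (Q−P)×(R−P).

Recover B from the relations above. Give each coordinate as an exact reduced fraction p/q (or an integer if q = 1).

1. B_x = 29/3  [BD · EA = 130/3]
2. B_y = 9  [|BD|² = 4225/9]
   → B = (29/3, 9)

B = (29/3, 9)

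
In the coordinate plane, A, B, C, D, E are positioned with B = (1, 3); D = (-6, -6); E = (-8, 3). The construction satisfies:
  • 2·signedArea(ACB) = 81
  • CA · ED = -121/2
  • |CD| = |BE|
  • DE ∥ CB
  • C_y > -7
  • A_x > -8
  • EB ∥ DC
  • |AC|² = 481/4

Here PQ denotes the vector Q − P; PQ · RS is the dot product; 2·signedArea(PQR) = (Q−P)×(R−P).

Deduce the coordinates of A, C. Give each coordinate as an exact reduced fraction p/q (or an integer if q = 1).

A = (-7, -3/2)
C = (3, -6)

1. C_x = 3  [DE ∥ CB ∩ EB ∥ DC]
2. C_y = -6  [DE ∥ CB ∩ EB ∥ DC]
   → C = (3, -6)
3. A_x = -7  [2·signedArea(ACB) = 81 ∩ CA · ED = -121/2]
4. A_y = -3/2  [2·signedArea(ACB) = 81 ∩ CA · ED = -121/2]
   → A = (-7, -3/2)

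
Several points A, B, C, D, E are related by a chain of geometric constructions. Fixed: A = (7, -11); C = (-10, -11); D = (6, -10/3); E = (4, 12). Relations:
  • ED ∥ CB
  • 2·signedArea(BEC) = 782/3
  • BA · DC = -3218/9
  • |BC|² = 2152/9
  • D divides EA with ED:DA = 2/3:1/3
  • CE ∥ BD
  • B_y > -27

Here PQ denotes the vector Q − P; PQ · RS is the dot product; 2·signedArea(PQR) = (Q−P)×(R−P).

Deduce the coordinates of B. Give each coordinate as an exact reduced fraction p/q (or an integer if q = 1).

1. B_x = -8  [CE ∥ BD ∩ ED ∥ CB]
2. B_y = -79/3  [CE ∥ BD ∩ ED ∥ CB]
   → B = (-8, -79/3)

B = (-8, -79/3)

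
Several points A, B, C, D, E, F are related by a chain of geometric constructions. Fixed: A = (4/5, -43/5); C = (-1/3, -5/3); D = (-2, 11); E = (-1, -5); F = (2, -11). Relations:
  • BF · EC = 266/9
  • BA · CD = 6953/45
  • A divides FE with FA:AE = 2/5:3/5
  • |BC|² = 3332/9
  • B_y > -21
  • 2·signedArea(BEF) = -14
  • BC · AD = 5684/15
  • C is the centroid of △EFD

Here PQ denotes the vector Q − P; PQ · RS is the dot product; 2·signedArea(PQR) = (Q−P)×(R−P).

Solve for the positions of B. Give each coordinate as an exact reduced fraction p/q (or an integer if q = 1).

B = (13/3, -61/3)

1. B_x = 13/3  [BC · AD = 5684/15 ∩ BF · EC = 266/9]
2. B_y = -61/3  [BC · AD = 5684/15 ∩ BF · EC = 266/9]
   → B = (13/3, -61/3)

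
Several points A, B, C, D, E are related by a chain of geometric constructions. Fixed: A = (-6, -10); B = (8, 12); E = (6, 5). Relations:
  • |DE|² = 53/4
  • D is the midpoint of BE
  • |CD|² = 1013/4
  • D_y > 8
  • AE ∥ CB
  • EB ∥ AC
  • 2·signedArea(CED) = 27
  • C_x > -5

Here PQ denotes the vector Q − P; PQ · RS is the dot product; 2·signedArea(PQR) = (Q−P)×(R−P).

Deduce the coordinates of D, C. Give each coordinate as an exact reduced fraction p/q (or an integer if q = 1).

1. D_x = 7  [D is the midpoint of BE]
2. D_y = 17/2  [D is the midpoint of BE]
   → D = (7, 17/2)
3. C_x = -4  [AE ∥ CB ∩ EB ∥ AC]
4. C_y = -3  [AE ∥ CB ∩ EB ∥ AC]
   → C = (-4, -3)

C = (-4, -3)
D = (7, 17/2)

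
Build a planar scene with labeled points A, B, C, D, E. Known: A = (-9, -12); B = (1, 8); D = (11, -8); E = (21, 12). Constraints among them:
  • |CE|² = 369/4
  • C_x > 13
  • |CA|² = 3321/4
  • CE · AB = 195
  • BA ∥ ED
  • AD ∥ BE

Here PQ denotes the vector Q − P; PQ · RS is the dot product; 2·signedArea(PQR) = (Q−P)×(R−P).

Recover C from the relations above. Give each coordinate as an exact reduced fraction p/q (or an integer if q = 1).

C = (27/2, 6)

1. C_x = 27/2  [line -10·x + -20·y + 255 = 0 ∩ |CA|² = 3321/4]
2. C_y = 6  [line -10·x + -20·y + 255 = 0 ∩ |CA|² = 3321/4]
   → C = (27/2, 6)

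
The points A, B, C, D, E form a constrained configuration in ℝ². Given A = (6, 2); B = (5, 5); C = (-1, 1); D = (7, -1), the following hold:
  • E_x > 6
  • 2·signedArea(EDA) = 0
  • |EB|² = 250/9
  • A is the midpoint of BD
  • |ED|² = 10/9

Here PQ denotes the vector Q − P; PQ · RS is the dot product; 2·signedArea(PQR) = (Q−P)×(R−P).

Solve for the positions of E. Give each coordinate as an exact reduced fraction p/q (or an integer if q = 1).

E = (20/3, 0)

1. E_x = 20/3  [line -3·x + -1·y + 20 = 0 ∩ |EB|² = 250/9]
2. E_y = 0  [line -3·x + -1·y + 20 = 0 ∩ |EB|² = 250/9]
   → E = (20/3, 0)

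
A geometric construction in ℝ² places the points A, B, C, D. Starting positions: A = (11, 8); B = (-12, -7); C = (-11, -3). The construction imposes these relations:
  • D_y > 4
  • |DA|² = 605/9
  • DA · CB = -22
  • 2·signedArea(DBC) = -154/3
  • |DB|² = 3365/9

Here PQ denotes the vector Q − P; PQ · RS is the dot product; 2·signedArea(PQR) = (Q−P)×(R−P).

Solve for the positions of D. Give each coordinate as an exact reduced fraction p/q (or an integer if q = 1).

D = (11/3, 13/3)

1. D_x = 11/3  [2·signedArea(DBC) = -154/3 ∩ DA · CB = -22]
2. D_y = 13/3  [2·signedArea(DBC) = -154/3 ∩ DA · CB = -22]
   → D = (11/3, 13/3)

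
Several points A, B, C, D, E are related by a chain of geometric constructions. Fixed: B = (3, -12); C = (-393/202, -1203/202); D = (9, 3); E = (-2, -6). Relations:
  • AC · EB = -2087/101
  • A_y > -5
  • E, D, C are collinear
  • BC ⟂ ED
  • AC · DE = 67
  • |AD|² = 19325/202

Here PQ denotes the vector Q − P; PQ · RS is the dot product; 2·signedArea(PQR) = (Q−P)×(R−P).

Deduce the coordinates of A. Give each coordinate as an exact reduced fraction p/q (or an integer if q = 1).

1. A_x = 677/202  [AC · DE = 67 ∩ AC · EB = -2087/101]
2. A_y = -1007/202  [AC · DE = 67 ∩ AC · EB = -2087/101]
   → A = (677/202, -1007/202)

A = (677/202, -1007/202)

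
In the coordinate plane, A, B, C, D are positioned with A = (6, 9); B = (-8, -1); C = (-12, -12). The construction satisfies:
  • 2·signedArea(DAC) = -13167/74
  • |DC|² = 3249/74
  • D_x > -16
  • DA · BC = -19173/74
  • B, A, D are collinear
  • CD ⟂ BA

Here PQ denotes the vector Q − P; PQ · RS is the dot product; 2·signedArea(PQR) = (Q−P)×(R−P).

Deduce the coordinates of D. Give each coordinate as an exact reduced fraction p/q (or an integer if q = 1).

D = (-1173/74, -489/74)

1. D_x = -1173/74  [B, A, D are collinear ∩ CD ⟂ BA]
2. D_y = -489/74  [B, A, D are collinear ∩ CD ⟂ BA]
   → D = (-1173/74, -489/74)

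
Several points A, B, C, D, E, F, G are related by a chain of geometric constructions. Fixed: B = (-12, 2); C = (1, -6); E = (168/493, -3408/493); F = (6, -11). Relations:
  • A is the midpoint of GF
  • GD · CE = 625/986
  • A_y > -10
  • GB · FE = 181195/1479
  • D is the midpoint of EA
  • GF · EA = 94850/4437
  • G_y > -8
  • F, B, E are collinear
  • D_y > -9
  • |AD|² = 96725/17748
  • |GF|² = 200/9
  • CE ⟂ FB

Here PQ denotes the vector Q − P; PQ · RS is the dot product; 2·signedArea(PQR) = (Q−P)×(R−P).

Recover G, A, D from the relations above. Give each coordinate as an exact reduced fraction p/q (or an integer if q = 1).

1. G_x = 8/3  [line 2790/493·x + -2015/493·y + -68665/1479 = 0 ∩ |GF|² = 200/9]
2. G_y = -23/3  [line 2790/493·x + -2015/493·y + -68665/1479 = 0 ∩ |GF|² = 200/9]
   → G = (8/3, -23/3)
3. A_x = 13/3  [GF · EA = 94850/4437 ∩ A is the midpoint of GF]
4. A_y = -28/3  [GF · EA = 94850/4437 ∩ A is the midpoint of GF]
   → A = (13/3, -28/3)
5. D_x = 6913/2958  [D is the midpoint of EA]
6. D_y = -12014/1479  [D is the midpoint of EA]
   → D = (6913/2958, -12014/1479)

A = (13/3, -28/3)
D = (6913/2958, -12014/1479)
G = (8/3, -23/3)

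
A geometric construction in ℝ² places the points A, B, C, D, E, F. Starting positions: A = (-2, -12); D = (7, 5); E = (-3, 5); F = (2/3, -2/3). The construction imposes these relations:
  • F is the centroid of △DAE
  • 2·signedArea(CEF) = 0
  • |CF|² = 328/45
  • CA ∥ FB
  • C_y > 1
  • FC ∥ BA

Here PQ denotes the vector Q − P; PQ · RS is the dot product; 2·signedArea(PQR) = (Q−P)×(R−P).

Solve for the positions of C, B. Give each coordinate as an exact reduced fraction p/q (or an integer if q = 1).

B = (-8/15, -214/15)
C = (-4/5, 8/5)

1. C_x = -4/5  [line 17/3·x + 11/3·y + -4/3 = 0 ∩ |CF|² = 328/45]
2. C_y = 8/5  [line 17/3·x + 11/3·y + -4/3 = 0 ∩ |CF|² = 328/45]
   → C = (-4/5, 8/5)
3. B_x = -8/15  [FC ∥ BA ∩ CA ∥ FB]
4. B_y = -214/15  [FC ∥ BA ∩ CA ∥ FB]
   → B = (-8/15, -214/15)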